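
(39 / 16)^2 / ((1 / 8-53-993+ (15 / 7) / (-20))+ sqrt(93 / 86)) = -0.01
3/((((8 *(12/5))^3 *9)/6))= 125/442368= 0.00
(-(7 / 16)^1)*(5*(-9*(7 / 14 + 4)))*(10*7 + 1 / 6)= 397845 / 64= 6216.33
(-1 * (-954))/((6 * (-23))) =-159/23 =-6.91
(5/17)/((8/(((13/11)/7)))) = 65/10472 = 0.01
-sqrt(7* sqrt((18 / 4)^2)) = -3* sqrt(14) / 2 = -5.61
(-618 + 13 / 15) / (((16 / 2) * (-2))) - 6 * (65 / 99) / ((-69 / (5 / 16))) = 38.59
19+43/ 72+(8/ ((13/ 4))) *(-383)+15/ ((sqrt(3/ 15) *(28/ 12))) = -864089/ 936+45 *sqrt(5)/ 7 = -908.80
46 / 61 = 0.75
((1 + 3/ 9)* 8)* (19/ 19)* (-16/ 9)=-512/ 27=-18.96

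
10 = 10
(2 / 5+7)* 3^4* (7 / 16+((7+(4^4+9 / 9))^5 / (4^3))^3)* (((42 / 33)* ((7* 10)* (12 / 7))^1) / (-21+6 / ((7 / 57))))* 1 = 18902610552480408922052477165407022979 / 715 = 26437217555916655835038430000000000.00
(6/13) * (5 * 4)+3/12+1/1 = 545/52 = 10.48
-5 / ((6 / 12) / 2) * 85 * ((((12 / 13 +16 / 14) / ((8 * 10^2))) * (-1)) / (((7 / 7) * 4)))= 799 / 728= 1.10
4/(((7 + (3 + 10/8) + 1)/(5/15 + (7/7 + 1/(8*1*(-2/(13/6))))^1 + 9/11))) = 2129/3234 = 0.66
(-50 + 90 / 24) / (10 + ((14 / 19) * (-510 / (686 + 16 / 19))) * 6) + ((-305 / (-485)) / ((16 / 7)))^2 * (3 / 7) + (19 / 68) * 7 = -97653184165 / 19941660416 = -4.90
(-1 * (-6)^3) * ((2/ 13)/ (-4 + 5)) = 432/ 13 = 33.23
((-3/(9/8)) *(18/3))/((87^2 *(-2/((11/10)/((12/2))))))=22/113535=0.00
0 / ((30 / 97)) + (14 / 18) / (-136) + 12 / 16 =911 / 1224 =0.74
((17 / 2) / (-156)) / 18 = -17 / 5616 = -0.00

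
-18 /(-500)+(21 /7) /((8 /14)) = 2643 /500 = 5.29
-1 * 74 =-74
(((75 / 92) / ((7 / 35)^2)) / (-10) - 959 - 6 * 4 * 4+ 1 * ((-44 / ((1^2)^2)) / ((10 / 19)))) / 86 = -1049387 / 79120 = -13.26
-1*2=-2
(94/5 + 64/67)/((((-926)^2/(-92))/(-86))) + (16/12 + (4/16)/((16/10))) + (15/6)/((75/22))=3316340845/1378821408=2.41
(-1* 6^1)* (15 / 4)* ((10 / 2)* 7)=-1575 / 2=-787.50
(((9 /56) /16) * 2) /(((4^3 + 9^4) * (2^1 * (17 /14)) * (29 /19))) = 171 /209032000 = 0.00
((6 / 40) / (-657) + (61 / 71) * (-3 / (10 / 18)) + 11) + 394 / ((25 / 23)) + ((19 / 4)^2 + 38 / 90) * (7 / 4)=30530543521 / 74635200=409.06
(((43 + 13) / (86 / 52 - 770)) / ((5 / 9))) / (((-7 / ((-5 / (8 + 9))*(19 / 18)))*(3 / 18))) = -3952 / 113203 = -0.03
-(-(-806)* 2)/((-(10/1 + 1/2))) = 3224/21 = 153.52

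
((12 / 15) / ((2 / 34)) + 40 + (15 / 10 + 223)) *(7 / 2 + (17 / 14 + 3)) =75087 / 35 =2145.34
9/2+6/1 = 21/2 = 10.50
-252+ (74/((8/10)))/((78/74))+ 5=-12421/78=-159.24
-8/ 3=-2.67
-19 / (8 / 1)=-19 / 8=-2.38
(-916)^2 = 839056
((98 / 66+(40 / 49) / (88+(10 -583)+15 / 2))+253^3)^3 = 4247024926115323283140.66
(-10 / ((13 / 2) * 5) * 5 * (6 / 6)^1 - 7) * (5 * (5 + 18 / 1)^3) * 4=-27010740 / 13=-2077749.23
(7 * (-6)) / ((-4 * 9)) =7 / 6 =1.17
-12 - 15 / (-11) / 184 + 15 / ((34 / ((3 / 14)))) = -11.90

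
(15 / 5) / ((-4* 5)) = -3 / 20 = -0.15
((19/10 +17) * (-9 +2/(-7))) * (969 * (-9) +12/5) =1530114.30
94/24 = 47/12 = 3.92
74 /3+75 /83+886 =226981 /249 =911.57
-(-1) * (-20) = -20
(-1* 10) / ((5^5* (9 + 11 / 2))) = -4 / 18125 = -0.00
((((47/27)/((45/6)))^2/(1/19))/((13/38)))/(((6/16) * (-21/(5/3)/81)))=-51036736/995085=-51.29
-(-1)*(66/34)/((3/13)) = 8.41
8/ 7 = 1.14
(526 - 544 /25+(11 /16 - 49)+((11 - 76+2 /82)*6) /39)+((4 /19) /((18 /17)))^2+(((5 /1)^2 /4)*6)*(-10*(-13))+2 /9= 33173281412663 /6234181200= 5321.19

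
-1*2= -2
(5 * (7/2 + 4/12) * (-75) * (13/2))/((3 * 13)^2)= -2875/468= -6.14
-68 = -68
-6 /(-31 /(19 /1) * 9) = 38 /93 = 0.41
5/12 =0.42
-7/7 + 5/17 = -12/17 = -0.71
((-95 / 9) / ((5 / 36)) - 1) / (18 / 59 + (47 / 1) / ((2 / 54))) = -4543 / 74889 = -0.06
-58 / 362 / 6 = -29 / 1086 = -0.03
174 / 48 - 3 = 5 / 8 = 0.62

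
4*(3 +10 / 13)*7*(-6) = -8232 / 13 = -633.23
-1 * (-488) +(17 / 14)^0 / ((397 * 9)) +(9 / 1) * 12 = 2129509 / 3573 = 596.00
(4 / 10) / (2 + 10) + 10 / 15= 7 / 10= 0.70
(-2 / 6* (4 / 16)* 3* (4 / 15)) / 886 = -1 / 13290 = -0.00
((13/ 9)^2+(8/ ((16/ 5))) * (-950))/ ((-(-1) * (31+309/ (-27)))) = -96103/ 792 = -121.34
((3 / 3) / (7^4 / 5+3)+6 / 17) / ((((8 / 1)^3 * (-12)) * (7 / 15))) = -10415 / 84115456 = -0.00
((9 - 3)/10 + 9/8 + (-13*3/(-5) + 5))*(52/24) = 7553/240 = 31.47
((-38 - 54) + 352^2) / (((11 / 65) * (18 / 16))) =64382240 / 99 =650325.66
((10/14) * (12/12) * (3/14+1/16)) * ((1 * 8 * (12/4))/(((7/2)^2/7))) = 2.71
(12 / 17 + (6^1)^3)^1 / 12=307 / 17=18.06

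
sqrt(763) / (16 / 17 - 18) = -17 *sqrt(763) / 290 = -1.62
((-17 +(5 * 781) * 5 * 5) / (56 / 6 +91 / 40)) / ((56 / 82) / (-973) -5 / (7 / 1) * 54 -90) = -8344019880 / 127587059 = -65.40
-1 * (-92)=92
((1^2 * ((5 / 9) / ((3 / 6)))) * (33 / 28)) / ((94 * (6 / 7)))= 0.02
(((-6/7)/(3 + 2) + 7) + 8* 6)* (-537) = -1030503/35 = -29442.94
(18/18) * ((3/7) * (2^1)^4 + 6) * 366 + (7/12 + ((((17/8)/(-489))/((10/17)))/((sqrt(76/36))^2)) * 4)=3060825679/650370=4706.28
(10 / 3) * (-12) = -40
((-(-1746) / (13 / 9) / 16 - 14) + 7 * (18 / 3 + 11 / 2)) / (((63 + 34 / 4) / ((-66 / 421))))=-44319 / 142298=-0.31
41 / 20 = 2.05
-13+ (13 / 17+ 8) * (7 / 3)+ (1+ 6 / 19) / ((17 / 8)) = 460 / 57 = 8.07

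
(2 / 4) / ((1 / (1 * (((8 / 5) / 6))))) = 2 / 15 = 0.13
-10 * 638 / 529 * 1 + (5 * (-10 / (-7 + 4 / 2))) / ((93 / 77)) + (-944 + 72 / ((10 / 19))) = -199489142 / 245985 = -810.98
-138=-138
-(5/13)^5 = -3125/371293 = -0.01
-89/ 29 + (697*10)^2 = 48580896.93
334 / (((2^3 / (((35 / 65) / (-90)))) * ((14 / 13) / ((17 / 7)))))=-0.56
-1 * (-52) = 52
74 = 74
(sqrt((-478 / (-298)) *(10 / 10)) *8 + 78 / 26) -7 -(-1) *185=8 *sqrt(35611) / 149 + 181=191.13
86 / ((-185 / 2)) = -172 / 185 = -0.93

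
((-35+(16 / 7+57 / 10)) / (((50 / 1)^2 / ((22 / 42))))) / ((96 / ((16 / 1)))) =-20801 / 22050000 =-0.00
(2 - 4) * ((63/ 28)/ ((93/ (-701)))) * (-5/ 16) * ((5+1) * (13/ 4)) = -206.70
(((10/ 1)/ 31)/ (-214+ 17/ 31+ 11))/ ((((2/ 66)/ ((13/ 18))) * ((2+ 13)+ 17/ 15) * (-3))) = 325/ 414216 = 0.00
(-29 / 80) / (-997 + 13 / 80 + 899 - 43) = 0.00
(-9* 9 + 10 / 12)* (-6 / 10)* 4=962 / 5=192.40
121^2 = 14641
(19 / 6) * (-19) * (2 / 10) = -361 / 30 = -12.03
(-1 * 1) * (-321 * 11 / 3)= 1177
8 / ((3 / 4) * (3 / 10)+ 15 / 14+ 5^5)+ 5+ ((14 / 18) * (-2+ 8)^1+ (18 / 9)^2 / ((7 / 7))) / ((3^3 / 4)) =6.29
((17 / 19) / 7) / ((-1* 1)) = -17 / 133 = -0.13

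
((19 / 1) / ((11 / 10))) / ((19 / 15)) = 150 / 11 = 13.64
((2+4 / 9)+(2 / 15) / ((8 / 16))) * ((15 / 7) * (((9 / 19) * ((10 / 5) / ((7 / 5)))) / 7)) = 3660 / 6517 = 0.56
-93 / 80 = -1.16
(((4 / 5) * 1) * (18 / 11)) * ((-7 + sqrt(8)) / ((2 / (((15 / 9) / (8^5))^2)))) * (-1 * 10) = 175 / 1476395008-25 * sqrt(2) / 738197504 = 0.00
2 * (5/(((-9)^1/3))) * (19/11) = -190/33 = -5.76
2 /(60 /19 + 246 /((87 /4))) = 551 /3986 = 0.14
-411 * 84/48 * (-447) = 1286019/4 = 321504.75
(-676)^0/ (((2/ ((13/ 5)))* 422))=13/ 4220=0.00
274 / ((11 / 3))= 822 / 11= 74.73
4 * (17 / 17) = 4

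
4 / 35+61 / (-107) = -1707 / 3745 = -0.46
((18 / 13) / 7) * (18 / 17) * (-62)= -20088 / 1547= -12.99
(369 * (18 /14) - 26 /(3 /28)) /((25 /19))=92473 /525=176.14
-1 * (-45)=45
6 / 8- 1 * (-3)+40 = 175 / 4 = 43.75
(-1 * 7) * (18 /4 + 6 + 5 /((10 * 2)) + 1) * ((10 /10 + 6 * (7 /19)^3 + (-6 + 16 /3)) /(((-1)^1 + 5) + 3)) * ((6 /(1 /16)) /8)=-612551 /6859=-89.31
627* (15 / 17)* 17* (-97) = -912285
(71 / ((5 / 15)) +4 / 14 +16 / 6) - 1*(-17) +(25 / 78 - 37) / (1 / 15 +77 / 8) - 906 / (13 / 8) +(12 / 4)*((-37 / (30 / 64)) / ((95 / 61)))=-72453301376 / 150812025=-480.42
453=453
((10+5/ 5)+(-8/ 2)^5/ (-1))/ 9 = 115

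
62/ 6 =31/ 3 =10.33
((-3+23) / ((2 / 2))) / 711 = 20 / 711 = 0.03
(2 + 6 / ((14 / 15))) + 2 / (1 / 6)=143 / 7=20.43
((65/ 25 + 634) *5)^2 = 10131489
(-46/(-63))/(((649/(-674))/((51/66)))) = -263534/449757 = -0.59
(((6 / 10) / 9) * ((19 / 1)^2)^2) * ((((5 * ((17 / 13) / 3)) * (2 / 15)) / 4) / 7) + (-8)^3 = -10364383 / 24570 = -421.83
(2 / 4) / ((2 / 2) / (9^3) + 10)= 729 / 14582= 0.05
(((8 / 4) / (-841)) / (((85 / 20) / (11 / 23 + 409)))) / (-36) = 1108 / 174087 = 0.01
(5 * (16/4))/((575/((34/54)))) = 0.02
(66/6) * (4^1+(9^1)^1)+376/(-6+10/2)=-233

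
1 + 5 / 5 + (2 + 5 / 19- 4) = 5 / 19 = 0.26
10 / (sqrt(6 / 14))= 10* sqrt(21) / 3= 15.28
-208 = -208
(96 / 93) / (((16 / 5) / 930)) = 300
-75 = -75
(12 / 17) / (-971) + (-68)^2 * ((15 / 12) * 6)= 572462748 / 16507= 34680.00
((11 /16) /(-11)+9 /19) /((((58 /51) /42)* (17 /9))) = 70875 /8816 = 8.04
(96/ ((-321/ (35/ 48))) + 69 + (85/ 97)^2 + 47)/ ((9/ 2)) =704028238/ 27182601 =25.90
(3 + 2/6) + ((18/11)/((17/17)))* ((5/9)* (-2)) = 50/33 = 1.52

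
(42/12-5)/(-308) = 3/616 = 0.00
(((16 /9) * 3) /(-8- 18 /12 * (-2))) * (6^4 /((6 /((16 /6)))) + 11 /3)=-27824 /45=-618.31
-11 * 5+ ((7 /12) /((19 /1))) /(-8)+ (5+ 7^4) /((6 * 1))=631097 /1824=346.00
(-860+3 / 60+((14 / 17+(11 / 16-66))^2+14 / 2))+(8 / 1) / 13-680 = 12630698393 / 4808960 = 2626.49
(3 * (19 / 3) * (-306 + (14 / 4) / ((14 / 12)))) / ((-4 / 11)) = 63327 / 4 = 15831.75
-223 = -223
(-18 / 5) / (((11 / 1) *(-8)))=9 / 220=0.04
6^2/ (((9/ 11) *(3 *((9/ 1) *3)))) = 44/ 81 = 0.54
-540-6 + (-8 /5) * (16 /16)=-2738 /5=-547.60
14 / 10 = 7 / 5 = 1.40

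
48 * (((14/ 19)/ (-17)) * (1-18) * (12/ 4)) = 2016/ 19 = 106.11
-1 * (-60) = 60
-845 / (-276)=845 / 276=3.06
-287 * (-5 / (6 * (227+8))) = 287 / 282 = 1.02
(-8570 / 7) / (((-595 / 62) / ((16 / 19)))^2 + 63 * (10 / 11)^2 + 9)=-6.41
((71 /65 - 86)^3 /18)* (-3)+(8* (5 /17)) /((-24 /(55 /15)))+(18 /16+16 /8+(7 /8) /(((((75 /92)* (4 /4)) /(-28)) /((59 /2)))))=33996379484021 /336141000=101137.26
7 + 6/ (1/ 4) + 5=36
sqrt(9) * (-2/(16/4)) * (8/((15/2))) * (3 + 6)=-72/5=-14.40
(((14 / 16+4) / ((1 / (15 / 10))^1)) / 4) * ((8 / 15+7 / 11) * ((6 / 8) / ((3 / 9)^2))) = 203229 / 14080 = 14.43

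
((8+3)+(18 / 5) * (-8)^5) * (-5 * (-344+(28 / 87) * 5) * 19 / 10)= -166896370234 / 435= -383669816.63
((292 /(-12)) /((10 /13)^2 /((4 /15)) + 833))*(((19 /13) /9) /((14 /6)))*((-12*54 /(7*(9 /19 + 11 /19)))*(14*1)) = 3083301 /1235080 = 2.50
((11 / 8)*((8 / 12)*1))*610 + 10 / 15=3359 / 6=559.83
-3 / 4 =-0.75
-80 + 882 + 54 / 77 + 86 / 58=1795743 / 2233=804.18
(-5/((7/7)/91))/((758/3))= -1365/758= -1.80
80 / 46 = 40 / 23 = 1.74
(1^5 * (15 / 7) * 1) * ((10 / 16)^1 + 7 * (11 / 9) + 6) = 5465 / 168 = 32.53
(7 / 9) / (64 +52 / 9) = 7 / 628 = 0.01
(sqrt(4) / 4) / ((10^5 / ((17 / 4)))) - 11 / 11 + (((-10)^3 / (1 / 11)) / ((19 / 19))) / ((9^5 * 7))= -339467373169 / 330674400000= -1.03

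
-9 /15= -0.60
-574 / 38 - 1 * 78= -1769 / 19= -93.11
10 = 10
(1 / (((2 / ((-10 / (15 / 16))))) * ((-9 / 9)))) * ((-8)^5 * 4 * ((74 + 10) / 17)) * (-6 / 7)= 50331648 / 17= 2960685.18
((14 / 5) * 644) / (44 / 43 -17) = -387688 / 3435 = -112.86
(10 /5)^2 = 4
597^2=356409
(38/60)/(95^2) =1/14250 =0.00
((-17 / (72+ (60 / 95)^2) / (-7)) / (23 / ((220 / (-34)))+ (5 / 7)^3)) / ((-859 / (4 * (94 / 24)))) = 70667555 / 368488435788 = 0.00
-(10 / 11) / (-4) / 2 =5 / 44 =0.11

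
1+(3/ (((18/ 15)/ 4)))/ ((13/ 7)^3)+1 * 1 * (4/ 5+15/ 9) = 165694/ 32955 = 5.03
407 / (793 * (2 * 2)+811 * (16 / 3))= 1221 / 22492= 0.05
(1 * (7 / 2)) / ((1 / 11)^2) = 847 / 2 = 423.50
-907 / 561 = -1.62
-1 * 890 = -890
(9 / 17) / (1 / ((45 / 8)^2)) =18225 / 1088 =16.75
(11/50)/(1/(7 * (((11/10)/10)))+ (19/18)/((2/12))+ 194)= 2541/2328850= 0.00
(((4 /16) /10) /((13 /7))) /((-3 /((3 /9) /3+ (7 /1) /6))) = -0.01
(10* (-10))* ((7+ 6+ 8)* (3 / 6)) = -1050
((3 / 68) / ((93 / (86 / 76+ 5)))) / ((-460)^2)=233 / 16950006400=0.00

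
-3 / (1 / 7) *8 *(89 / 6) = -2492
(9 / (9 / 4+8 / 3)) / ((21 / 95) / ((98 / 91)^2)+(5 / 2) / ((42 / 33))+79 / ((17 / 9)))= 305235 / 7333346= 0.04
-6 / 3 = -2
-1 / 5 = -0.20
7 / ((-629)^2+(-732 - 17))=7 / 394892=0.00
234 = 234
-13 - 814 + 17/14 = -825.79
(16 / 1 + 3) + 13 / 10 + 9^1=293 / 10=29.30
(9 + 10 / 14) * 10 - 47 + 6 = 393 / 7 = 56.14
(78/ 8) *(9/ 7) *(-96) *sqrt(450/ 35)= -25272 *sqrt(70)/ 49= -4315.12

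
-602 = -602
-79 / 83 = -0.95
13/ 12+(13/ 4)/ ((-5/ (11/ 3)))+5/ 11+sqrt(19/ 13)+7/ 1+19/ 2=16.86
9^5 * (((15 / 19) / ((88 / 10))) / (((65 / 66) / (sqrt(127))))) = 60617.77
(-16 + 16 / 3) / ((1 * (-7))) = 32 / 21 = 1.52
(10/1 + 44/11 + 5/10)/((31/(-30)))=-435/31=-14.03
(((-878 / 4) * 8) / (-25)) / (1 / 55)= 19316 / 5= 3863.20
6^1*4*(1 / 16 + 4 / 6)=35 / 2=17.50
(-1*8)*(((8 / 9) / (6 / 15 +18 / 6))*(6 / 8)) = -80 / 51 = -1.57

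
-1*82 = -82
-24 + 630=606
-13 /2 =-6.50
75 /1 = 75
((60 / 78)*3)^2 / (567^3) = 100 / 3422893383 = 0.00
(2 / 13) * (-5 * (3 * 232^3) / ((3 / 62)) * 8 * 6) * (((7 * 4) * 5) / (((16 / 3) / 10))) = -97549756416000 / 13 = -7503827416615.38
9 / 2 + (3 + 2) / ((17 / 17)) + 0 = 19 / 2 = 9.50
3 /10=0.30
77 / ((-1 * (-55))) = 7 / 5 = 1.40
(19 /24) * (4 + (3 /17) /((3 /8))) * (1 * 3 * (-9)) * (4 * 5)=-32490 /17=-1911.18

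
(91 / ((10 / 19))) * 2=1729 / 5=345.80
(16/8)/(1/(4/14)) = 4/7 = 0.57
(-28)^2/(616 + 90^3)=49/45601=0.00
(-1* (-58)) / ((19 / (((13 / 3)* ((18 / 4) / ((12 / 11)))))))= 4147 / 76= 54.57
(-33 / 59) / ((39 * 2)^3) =-11 / 9332856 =-0.00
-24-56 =-80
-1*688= -688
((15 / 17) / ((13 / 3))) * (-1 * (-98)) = 4410 / 221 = 19.95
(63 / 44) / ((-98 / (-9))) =0.13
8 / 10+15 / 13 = 127 / 65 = 1.95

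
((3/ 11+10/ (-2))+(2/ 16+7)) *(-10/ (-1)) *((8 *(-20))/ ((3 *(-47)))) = 42200/ 1551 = 27.21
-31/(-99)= 31/99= 0.31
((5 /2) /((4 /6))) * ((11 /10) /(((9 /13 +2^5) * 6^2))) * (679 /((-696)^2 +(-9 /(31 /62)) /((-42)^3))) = 33304271 /6779111273800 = 0.00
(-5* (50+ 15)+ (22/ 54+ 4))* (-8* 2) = 138496/ 27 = 5129.48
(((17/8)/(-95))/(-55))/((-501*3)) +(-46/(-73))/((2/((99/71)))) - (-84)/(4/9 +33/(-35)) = -8593552939784827/51122975567400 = -168.10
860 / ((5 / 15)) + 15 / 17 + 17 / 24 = 1053289 / 408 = 2581.59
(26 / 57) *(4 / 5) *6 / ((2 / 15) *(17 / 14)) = 4368 / 323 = 13.52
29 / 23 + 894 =20591 / 23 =895.26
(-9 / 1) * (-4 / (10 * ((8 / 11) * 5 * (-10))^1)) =-99 / 1000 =-0.10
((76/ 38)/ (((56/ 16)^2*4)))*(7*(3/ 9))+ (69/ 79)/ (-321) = 16423/ 177513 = 0.09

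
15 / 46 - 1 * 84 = -3849 / 46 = -83.67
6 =6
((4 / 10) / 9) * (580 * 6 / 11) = 464 / 33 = 14.06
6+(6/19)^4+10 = 2086432/130321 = 16.01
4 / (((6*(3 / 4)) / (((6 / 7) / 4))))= 4 / 21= 0.19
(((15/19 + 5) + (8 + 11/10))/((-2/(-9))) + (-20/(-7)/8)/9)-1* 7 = 1437413/23940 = 60.04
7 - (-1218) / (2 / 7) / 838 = 10129 / 838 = 12.09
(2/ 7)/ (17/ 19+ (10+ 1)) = 19/ 791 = 0.02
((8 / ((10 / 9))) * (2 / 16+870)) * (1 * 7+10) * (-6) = -3195099 / 5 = -639019.80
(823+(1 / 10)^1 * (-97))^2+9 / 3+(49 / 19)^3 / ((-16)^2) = 29036504608489 / 43897600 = 661459.96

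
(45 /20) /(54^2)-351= -454895 /1296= -351.00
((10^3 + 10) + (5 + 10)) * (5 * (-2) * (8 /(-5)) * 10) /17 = 164000 /17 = 9647.06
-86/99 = -0.87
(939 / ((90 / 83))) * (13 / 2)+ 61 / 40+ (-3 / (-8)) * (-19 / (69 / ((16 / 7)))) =108772997 / 19320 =5630.07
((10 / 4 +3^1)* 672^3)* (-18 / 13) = -30042980352 / 13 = -2310998488.62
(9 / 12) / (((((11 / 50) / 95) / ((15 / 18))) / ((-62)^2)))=1037443.18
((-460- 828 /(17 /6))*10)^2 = 16353294400 /289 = 56585793.77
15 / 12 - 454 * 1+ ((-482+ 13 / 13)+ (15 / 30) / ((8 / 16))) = -3731 / 4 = -932.75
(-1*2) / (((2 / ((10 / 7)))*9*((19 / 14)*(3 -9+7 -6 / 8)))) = -80 / 171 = -0.47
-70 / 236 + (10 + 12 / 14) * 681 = 6106963 / 826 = 7393.42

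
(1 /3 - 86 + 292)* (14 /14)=619 /3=206.33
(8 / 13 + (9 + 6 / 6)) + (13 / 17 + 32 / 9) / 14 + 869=24502363 / 27846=879.92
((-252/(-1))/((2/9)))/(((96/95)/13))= 233415/16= 14588.44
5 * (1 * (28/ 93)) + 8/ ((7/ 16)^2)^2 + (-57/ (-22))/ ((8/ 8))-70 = 748944809/ 4912446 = 152.46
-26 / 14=-13 / 7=-1.86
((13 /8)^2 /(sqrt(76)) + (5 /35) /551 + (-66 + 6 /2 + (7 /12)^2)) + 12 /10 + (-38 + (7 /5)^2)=-1353799543 /13885200 + 169 * sqrt(19) /2432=-97.20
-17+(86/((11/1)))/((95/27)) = -15443/1045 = -14.78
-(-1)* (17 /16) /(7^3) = 17 /5488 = 0.00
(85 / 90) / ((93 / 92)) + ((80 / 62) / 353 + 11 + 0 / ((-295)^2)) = 3527197 / 295461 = 11.94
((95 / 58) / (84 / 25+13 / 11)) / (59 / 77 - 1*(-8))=80465 / 1955934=0.04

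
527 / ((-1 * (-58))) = 527 / 58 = 9.09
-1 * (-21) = 21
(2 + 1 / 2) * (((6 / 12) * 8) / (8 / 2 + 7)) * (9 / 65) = 18 / 143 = 0.13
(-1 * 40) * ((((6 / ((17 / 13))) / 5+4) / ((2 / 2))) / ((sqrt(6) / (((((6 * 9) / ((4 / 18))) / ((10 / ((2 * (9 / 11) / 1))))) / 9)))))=-12312 * sqrt(6) / 85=-354.80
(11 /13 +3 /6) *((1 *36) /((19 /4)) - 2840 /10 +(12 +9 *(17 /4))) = -601615 /1976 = -304.46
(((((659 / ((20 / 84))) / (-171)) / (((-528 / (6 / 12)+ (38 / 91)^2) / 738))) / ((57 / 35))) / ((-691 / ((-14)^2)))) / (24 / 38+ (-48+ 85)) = -82647716606 / 1578371859185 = -0.05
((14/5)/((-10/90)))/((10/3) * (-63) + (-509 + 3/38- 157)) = 228/7925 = 0.03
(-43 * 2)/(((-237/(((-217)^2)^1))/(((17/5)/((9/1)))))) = 68844118/10665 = 6455.14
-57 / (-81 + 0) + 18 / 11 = 695 / 297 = 2.34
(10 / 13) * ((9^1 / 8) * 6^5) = 6729.23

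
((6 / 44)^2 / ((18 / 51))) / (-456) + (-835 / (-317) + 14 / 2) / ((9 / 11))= 1647612761 / 139926336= 11.77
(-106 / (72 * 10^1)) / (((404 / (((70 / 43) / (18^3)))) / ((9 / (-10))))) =371 / 4052540160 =0.00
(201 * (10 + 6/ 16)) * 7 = 116781/ 8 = 14597.62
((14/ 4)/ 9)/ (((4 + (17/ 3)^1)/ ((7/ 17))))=49/ 2958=0.02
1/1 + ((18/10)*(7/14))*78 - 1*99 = -139/5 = -27.80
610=610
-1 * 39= -39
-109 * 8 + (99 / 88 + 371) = -3999 / 8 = -499.88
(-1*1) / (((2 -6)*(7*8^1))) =0.00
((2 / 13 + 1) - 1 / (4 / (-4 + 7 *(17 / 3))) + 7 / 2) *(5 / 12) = -3325 / 1872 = -1.78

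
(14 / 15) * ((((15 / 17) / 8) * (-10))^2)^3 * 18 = 747509765625 / 24716870656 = 30.24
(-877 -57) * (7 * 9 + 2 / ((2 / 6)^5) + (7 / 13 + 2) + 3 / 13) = -6699582 / 13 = -515352.46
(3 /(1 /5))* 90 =1350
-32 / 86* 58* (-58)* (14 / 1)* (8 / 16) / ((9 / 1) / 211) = 79498048 / 387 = 205421.31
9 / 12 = 3 / 4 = 0.75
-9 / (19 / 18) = -162 / 19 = -8.53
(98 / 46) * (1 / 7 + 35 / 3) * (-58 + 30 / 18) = -1417.31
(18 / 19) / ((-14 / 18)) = -162 / 133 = -1.22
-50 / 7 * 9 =-450 / 7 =-64.29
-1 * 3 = -3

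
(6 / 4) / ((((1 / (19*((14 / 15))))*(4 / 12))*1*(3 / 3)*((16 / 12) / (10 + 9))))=22743 / 20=1137.15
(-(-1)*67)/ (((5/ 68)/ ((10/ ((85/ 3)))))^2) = 38592/ 25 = 1543.68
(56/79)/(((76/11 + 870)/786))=34584/54431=0.64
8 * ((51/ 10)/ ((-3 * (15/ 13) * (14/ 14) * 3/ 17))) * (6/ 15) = -30056/ 1125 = -26.72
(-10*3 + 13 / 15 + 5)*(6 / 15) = -724 / 75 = -9.65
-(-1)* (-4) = -4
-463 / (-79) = 5.86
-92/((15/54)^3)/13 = -536544/1625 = -330.18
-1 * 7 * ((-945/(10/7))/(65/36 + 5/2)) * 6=1000188/155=6452.83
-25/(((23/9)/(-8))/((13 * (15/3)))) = 117000/23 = 5086.96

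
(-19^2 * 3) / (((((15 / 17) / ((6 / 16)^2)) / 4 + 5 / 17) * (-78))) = 969 / 130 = 7.45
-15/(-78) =5/26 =0.19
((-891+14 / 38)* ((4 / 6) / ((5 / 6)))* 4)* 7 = -1895264 / 95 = -19950.15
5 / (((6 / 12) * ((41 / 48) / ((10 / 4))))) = 1200 / 41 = 29.27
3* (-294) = -882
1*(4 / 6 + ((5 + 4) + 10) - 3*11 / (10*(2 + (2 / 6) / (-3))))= 9139 / 510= 17.92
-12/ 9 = -4/ 3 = -1.33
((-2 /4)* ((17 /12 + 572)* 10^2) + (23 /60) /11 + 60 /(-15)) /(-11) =18925367 /7260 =2606.80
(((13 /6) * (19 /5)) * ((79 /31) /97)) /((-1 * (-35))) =19513 /3157350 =0.01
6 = 6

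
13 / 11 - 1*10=-97 / 11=-8.82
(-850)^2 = 722500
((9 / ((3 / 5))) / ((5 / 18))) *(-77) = -4158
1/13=0.08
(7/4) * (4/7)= 1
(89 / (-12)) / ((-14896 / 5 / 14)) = 445 / 12768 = 0.03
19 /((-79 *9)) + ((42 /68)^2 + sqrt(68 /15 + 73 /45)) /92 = -1707137 /75616272 + sqrt(1385) /1380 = 0.00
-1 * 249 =-249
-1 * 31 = -31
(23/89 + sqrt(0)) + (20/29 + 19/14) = 83297/36134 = 2.31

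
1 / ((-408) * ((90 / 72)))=-1 / 510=-0.00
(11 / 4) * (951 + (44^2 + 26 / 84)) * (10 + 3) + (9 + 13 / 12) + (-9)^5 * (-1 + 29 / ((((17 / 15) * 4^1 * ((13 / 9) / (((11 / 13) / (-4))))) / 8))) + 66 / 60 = 1459674164407 / 2413320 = 604840.70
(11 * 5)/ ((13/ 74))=4070/ 13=313.08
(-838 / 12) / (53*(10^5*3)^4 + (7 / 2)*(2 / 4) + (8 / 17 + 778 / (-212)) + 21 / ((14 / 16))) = -755038 / 4641591600000000000000243819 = -0.00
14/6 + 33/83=680/249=2.73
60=60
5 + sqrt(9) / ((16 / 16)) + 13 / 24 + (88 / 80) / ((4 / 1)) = 529 / 60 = 8.82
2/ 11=0.18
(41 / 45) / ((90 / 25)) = 41 / 162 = 0.25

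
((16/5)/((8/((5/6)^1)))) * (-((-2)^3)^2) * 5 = -320/3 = -106.67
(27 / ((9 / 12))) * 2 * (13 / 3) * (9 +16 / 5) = 19032 / 5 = 3806.40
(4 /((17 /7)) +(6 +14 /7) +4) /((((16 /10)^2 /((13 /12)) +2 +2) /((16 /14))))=150800 /61523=2.45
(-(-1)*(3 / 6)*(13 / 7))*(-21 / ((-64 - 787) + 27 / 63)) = 21 / 916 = 0.02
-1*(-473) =473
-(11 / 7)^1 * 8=-88 / 7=-12.57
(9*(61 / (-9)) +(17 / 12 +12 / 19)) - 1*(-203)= 32843 / 228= 144.05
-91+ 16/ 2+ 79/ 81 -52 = -10856/ 81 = -134.02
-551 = -551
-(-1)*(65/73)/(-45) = -0.02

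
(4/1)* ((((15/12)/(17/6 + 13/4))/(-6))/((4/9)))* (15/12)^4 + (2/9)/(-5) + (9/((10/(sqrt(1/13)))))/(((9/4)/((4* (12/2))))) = -1340377/1681920 + 48* sqrt(13)/65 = 1.87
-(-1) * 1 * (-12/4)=-3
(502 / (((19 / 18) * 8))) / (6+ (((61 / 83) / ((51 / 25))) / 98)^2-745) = -0.08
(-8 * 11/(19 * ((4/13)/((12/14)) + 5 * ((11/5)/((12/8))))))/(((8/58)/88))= -182468/475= -384.14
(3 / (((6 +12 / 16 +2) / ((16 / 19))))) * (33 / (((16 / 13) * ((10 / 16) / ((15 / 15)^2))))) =41184 / 3325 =12.39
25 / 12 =2.08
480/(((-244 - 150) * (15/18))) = -288/197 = -1.46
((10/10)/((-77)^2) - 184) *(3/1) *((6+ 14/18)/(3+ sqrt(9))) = -623.55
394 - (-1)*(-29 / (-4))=1605 / 4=401.25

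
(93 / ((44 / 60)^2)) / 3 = 6975 / 121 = 57.64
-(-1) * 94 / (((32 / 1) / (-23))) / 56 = -1081 / 896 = -1.21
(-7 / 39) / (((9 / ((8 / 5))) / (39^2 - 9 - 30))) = -2128 / 45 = -47.29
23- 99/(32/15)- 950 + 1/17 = -529501/544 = -973.35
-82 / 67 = -1.22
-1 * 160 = -160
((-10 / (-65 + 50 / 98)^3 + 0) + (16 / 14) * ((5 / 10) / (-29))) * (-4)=12597915653 / 160139067200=0.08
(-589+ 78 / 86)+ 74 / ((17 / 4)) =-570.68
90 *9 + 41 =851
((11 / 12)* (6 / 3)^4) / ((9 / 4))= 176 / 27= 6.52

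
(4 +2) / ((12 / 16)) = 8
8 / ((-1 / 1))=-8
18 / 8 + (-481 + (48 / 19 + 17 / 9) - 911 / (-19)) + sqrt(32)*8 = -291649 / 684 + 32*sqrt(2) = -381.13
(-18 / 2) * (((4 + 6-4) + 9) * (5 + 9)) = -1890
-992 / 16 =-62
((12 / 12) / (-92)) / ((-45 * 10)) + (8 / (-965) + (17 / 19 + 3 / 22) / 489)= -0.01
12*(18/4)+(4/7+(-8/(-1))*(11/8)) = 459/7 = 65.57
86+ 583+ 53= 722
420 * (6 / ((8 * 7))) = 45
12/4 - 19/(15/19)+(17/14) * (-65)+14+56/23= -403597/4830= -83.56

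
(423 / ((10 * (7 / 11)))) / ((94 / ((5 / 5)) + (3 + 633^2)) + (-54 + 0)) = 4653 / 28051240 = 0.00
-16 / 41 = -0.39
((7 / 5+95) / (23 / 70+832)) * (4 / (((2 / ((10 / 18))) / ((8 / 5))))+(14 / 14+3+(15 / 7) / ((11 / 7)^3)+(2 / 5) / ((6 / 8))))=2773961092 / 3489662385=0.79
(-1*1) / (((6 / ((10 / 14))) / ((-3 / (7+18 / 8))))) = 10 / 259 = 0.04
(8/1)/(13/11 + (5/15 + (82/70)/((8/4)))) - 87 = -83.19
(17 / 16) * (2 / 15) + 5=617 / 120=5.14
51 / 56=0.91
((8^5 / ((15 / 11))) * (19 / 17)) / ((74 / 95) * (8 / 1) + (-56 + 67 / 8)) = -648.82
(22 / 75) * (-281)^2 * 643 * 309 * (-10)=-230098355036 / 5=-46019671007.20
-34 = -34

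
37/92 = 0.40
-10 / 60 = -1 / 6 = -0.17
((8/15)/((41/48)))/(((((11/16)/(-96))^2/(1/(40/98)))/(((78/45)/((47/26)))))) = 833592754176/29145875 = 28600.71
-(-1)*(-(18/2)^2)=-81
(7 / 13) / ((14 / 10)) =5 / 13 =0.38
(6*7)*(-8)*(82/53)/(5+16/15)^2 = -885600/62699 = -14.12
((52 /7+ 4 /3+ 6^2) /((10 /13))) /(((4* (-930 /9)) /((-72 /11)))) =10998 /11935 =0.92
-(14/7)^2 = -4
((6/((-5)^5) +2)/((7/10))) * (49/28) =3122/625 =5.00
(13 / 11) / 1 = 13 / 11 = 1.18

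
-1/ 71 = -0.01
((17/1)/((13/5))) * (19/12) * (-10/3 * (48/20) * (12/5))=-2584/13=-198.77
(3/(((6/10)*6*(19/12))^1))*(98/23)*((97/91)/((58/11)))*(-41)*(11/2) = -16842595/164749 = -102.23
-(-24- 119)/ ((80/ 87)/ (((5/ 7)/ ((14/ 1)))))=7.93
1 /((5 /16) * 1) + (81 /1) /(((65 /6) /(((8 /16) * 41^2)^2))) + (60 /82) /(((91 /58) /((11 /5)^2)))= 197071601509 /37310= 5282004.86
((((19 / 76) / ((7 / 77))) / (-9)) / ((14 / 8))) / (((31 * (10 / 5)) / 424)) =-2332 / 1953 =-1.19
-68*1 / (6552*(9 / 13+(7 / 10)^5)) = -850000 / 70464933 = -0.01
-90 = -90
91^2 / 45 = 8281 / 45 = 184.02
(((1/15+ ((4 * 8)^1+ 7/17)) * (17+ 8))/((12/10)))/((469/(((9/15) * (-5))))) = -103525/23919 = -4.33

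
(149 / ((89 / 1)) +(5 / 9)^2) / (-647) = -14294 / 4664223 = -0.00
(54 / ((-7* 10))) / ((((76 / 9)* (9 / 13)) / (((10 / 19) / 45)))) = -39 / 25270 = -0.00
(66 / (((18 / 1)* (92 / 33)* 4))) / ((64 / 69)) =363 / 1024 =0.35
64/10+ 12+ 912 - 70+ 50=4552/5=910.40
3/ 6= 1/ 2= 0.50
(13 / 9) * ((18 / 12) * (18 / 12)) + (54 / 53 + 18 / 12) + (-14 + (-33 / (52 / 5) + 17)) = 7711 / 1378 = 5.60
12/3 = 4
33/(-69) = -11/23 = -0.48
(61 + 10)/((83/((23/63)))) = 1633/5229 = 0.31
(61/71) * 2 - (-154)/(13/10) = 110926/923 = 120.18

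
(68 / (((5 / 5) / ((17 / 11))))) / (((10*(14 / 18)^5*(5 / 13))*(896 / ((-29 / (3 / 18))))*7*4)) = -19300697091 / 28988713600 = -0.67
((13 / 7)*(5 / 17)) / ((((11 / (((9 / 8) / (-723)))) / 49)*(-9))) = 0.00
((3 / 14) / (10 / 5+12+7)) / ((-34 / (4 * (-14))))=2 / 119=0.02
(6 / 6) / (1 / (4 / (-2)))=-2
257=257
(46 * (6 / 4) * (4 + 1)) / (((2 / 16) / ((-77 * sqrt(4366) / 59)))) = -212520 * sqrt(4366) / 59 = -238006.96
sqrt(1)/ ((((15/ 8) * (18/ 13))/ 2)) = 104/ 135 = 0.77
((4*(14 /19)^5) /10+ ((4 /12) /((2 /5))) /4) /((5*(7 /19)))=87718027 /547348200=0.16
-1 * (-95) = 95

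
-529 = -529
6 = 6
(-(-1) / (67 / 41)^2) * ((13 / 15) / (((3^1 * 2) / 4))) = 43706 / 202005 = 0.22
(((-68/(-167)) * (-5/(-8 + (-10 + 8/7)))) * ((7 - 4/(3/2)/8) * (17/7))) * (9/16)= 21675/19706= 1.10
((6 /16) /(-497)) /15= -1 /19880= -0.00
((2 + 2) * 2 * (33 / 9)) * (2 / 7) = 176 / 21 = 8.38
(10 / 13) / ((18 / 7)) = 35 / 117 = 0.30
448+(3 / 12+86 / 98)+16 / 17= 1499629 / 3332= 450.07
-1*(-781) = 781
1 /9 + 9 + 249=2323 /9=258.11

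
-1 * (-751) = 751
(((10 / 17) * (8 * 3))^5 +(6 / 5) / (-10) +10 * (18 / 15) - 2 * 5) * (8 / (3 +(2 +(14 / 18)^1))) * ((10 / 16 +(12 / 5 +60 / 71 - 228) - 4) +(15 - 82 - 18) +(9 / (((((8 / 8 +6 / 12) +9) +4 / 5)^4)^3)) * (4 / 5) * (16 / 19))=-1009333466444863355127274099939326061494301137 / 4151144800208751302226134270243466500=-243145810.38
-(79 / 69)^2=-1.31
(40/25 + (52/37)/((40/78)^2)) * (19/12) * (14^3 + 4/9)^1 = 120577249/3996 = 30174.49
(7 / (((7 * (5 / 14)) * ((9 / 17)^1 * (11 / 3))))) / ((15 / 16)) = 3808 / 2475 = 1.54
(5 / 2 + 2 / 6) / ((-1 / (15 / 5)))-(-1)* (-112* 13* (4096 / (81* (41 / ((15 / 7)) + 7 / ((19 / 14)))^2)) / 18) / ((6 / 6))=-17117119519 / 1109189214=-15.43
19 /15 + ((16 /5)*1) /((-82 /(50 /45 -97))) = 9241 /1845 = 5.01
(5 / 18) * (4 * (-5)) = -50 / 9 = -5.56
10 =10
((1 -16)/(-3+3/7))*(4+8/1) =70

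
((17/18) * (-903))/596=-5117/3576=-1.43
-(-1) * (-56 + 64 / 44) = -600 / 11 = -54.55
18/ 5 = 3.60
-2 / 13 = -0.15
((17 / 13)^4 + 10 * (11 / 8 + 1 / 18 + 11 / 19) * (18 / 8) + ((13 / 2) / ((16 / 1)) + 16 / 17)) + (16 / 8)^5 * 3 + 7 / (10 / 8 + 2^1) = 43584107225 / 295206496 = 147.64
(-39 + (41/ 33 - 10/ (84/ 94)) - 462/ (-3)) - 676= -43963/ 77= -570.95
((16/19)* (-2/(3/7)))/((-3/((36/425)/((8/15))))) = 336/1615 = 0.21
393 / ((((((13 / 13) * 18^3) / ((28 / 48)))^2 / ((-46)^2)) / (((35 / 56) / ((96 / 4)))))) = 16978255 / 78364164096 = 0.00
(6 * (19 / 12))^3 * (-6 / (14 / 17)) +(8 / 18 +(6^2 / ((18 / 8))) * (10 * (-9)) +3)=-3872305 / 504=-7683.14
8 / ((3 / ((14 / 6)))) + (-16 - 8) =-160 / 9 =-17.78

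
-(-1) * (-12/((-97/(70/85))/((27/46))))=2268/37927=0.06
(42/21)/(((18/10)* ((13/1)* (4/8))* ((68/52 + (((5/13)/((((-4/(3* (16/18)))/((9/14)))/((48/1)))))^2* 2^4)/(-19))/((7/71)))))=-1694420/5168646711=-0.00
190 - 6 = 184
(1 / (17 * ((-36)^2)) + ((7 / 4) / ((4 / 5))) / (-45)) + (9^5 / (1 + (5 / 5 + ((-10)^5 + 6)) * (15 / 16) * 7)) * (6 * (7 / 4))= -114898373927 / 115659726984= -0.99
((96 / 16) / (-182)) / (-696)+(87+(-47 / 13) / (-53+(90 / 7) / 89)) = 60529728449 / 695197048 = 87.07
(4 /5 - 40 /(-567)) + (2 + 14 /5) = 16076 /2835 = 5.67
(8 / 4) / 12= 1 / 6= 0.17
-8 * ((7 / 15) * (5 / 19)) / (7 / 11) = -88 / 57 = -1.54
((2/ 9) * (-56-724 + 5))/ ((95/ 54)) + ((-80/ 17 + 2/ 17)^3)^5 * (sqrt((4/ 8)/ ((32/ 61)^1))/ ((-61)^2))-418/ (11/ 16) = -3008354789667381091338645504 * sqrt(61)/ 10651076174668024565753-13412/ 19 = -2206680.36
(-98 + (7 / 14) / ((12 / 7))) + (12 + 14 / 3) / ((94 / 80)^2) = -4540105 / 53016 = -85.64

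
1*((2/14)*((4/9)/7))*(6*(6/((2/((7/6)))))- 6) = 20/147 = 0.14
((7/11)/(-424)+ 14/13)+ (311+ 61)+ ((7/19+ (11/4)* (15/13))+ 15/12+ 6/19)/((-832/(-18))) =44710968765/119808832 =373.19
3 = 3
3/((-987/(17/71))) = -17/23359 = -0.00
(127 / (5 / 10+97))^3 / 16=2048383 / 14829750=0.14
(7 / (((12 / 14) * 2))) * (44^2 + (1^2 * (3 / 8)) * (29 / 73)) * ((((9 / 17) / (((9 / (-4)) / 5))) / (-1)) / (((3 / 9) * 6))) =277024195 / 59568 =4650.55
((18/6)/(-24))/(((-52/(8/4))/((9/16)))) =9/3328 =0.00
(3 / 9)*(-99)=-33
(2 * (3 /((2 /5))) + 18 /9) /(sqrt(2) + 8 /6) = -102 + 153 * sqrt(2) /2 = 6.19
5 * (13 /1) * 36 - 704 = 1636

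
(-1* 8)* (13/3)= -104/3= -34.67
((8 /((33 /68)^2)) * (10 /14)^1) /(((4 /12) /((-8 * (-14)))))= 8152.51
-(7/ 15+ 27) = -27.47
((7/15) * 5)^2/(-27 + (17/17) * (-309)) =-7/432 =-0.02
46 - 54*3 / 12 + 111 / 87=1959 / 58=33.78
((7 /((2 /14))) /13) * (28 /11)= 1372 /143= 9.59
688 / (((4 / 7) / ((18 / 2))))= 10836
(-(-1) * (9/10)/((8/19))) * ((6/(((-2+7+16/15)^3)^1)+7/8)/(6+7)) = 929726487/6269710720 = 0.15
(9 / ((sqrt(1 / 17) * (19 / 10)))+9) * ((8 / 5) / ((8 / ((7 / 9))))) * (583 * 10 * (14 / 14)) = 8162+81620 * sqrt(17) / 19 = 25873.99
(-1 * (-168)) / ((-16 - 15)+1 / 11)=-462 / 85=-5.44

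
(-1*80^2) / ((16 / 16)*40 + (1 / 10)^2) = -640000 / 4001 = -159.96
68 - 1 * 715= -647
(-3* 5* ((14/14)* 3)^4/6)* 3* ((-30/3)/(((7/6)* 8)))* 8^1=36450/7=5207.14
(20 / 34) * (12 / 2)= 60 / 17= 3.53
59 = 59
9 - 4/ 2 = 7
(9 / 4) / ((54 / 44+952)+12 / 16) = 99 / 41975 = 0.00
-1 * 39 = -39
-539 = -539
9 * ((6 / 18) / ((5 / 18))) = 54 / 5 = 10.80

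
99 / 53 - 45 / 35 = 0.58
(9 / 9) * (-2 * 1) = -2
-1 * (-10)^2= -100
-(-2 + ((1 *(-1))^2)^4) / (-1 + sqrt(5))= 1 / 4 + sqrt(5) / 4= 0.81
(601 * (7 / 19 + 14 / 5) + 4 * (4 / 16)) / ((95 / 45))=1628964 / 1805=902.47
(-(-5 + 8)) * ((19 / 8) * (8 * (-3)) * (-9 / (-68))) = 1539 / 68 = 22.63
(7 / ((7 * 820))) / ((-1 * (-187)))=1 / 153340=0.00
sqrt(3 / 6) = sqrt(2) / 2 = 0.71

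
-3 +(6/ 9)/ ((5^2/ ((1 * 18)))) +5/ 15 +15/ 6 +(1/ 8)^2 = 1579/ 4800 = 0.33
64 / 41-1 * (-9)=433 / 41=10.56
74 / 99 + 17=1757 / 99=17.75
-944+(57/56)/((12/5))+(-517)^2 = 266345.42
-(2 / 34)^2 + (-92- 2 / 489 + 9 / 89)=-91.91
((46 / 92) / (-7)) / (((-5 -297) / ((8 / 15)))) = 2 / 15855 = 0.00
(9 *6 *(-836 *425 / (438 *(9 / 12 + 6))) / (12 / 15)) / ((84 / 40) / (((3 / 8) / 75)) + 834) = -4250 / 657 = -6.47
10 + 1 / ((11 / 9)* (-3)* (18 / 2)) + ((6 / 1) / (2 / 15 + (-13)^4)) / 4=2329751 / 233682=9.97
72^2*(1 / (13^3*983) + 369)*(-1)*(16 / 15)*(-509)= 2242959543595008 / 2159651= 1038575002.90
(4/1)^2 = 16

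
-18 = -18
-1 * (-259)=259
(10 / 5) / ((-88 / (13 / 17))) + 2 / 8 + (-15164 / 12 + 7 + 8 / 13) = -18317371 / 14586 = -1255.82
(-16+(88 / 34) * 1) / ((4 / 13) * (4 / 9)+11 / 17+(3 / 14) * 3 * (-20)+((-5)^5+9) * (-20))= -186732 / 867513263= -0.00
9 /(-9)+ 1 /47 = -46 /47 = -0.98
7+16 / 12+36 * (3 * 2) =673 / 3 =224.33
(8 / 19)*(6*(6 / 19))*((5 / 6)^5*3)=0.96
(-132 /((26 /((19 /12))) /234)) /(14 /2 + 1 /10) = -18810 /71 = -264.93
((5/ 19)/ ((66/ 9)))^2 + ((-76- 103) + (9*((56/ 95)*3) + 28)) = -118011143/ 873620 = -135.08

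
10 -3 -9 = -2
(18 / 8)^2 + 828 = 13329 / 16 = 833.06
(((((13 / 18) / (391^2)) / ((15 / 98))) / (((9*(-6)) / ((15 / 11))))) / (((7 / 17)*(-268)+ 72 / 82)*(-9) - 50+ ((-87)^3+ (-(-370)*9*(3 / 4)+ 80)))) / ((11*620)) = 3731 / 21383927823714142500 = 0.00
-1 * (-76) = 76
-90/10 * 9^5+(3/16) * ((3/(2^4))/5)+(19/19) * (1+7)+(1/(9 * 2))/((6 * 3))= -55098972391/103680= -531432.99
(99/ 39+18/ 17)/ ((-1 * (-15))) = 53/ 221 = 0.24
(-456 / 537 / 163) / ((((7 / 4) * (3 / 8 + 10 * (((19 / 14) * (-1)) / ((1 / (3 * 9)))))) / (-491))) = -0.00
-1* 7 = -7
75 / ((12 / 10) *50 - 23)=75 / 37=2.03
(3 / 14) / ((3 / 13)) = 13 / 14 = 0.93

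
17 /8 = 2.12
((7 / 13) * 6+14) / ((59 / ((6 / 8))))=168 / 767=0.22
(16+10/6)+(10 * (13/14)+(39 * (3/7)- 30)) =41/3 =13.67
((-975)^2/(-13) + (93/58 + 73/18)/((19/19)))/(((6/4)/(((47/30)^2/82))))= -10539220733/7223175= -1459.08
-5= -5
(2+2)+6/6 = 5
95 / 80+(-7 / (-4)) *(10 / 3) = 337 / 48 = 7.02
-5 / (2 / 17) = -85 / 2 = -42.50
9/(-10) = -9/10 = -0.90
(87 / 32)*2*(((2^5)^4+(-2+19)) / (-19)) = -91227591 / 304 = -300090.76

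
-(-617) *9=5553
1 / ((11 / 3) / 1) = 3 / 11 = 0.27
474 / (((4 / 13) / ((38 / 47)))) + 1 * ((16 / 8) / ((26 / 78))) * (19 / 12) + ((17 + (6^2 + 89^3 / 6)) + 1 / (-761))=118802.84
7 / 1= 7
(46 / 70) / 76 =23 / 2660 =0.01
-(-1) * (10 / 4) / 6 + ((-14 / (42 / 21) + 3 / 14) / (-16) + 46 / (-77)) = 257 / 1056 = 0.24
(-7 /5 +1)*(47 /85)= -94 /425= -0.22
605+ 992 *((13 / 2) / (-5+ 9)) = 2217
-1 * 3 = -3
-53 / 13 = -4.08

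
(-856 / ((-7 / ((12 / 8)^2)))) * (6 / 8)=2889 / 14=206.36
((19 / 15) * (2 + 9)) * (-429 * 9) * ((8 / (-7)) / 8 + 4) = -7262541 / 35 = -207501.17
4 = 4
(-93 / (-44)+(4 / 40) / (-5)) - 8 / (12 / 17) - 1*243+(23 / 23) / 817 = -680060147 / 2696100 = -252.24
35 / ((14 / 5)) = 12.50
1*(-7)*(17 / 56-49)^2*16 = -265590.32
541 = 541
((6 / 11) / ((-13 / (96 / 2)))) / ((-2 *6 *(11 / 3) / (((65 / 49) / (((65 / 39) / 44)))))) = 864 / 539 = 1.60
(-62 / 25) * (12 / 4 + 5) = -496 / 25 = -19.84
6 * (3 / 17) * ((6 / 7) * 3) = 324 / 119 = 2.72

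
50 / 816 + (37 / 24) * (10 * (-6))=-37715 / 408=-92.44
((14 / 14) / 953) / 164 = 1 / 156292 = 0.00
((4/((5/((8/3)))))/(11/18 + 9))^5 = 260919263232/484262162790625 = 0.00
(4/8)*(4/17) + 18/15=112/85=1.32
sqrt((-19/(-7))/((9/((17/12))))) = sqrt(6783)/126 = 0.65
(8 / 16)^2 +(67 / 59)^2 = 21437 / 13924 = 1.54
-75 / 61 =-1.23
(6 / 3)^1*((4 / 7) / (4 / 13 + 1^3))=104 / 119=0.87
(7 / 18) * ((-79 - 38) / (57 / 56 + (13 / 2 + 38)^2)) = -2548 / 110951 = -0.02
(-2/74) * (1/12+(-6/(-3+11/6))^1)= -439/3108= -0.14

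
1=1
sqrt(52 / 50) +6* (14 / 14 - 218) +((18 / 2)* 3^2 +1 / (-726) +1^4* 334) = -643963 / 726 +sqrt(26) / 5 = -885.98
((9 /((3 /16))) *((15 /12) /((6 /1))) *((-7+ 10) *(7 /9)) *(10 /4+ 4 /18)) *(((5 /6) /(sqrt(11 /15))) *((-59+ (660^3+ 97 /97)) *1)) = 1232638851325 *sqrt(165) /891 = 17770519338.68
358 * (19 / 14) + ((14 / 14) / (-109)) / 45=485.86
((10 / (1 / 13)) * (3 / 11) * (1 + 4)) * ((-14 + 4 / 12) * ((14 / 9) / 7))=-53300 / 99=-538.38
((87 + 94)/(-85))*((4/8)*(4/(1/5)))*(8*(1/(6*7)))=-1448/357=-4.06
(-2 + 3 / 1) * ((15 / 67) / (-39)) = -0.01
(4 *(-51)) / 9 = -68 / 3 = -22.67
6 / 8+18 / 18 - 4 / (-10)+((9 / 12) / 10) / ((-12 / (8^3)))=-21 / 20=-1.05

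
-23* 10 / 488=-0.47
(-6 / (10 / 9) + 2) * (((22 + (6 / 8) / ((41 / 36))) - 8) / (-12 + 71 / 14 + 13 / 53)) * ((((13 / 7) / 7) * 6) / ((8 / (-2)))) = -7039513 / 2372055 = -2.97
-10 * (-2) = 20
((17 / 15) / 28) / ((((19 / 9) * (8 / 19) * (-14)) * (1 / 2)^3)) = -51 / 1960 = -0.03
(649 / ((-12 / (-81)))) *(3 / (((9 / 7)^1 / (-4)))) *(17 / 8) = -695079 / 8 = -86884.88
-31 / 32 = -0.97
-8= -8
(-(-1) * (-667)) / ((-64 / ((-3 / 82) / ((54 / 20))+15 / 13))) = 11.88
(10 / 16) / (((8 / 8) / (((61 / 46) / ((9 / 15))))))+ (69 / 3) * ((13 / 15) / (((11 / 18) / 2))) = 4045027 / 60720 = 66.62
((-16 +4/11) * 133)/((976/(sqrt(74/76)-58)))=165851/1342-301 * sqrt(1406)/5368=121.48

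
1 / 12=0.08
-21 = -21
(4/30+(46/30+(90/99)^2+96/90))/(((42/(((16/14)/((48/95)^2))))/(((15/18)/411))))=8330075/10827831168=0.00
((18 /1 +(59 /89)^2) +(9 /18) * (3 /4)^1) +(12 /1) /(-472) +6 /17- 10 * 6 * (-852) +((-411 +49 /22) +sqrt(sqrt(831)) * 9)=9 * 831^(1 /4) +35467586935667 /699139144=50778.69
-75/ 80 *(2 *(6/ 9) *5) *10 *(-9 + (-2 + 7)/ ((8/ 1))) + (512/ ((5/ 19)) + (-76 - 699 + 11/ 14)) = 949101/ 560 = 1694.82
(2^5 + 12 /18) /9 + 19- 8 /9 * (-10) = 851 /27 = 31.52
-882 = -882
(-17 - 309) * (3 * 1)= -978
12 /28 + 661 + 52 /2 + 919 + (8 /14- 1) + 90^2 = 9706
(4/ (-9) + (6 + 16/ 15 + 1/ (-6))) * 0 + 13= 13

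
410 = 410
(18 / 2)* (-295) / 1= -2655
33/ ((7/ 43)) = 1419/ 7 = 202.71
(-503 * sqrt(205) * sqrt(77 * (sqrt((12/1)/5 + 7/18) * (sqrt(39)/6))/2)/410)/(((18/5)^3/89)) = -1119175 * 2^(3/4) * sqrt(3157) * 48945^(1/4)/5738688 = -274.11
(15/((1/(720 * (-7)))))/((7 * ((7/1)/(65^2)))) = -45630000/7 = -6518571.43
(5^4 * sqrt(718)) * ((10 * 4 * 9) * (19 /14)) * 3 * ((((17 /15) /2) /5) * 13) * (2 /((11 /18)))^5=571269314304000 * sqrt(718) /1127357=13578182853.64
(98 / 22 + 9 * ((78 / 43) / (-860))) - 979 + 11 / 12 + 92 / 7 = -8204997967 / 8542380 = -960.50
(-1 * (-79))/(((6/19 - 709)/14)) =-21014/13465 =-1.56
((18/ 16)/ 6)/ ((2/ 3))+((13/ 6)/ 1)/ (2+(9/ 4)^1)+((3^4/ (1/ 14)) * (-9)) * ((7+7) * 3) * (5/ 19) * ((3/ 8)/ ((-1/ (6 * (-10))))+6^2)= -204621294191/ 31008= -6598983.95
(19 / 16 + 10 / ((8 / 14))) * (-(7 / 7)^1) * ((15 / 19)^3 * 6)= -3027375 / 54872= -55.17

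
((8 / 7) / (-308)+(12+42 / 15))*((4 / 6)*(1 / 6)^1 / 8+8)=1917371 / 16170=118.58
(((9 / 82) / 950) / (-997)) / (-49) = 9 / 3805648700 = 0.00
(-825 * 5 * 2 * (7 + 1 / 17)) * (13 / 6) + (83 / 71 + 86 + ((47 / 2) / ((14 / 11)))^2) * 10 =-57674115925 / 473144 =-121895.48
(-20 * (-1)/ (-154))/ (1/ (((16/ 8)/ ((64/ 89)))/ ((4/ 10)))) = -2225/ 2464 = -0.90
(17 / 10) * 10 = 17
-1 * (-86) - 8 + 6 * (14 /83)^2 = 538518 /6889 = 78.17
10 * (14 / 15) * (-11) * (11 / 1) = -3388 / 3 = -1129.33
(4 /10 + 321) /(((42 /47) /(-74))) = -2794573 /105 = -26614.98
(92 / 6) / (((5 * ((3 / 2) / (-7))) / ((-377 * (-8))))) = -43162.31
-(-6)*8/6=8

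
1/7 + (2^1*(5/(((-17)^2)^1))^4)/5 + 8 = 397618175887/48830302087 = 8.14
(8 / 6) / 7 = 4 / 21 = 0.19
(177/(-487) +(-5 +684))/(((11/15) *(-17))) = -4957440/91069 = -54.44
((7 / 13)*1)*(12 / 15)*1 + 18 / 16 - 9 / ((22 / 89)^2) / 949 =6433007 / 4593160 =1.40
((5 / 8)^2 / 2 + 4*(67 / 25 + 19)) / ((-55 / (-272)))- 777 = -3818807 / 11000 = -347.16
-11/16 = -0.69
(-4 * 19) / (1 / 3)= -228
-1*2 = -2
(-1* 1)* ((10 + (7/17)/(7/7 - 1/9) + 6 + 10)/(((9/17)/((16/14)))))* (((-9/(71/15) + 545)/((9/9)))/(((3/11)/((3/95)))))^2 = -25900089138176/114647463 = -225910.70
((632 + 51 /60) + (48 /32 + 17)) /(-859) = -13027 /17180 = -0.76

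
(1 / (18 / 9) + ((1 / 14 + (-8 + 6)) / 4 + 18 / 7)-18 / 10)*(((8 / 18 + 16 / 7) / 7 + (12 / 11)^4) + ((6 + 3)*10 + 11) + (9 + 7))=33905577121 / 361574136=93.77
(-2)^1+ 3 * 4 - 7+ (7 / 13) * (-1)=32 / 13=2.46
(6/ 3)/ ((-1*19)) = -2/ 19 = -0.11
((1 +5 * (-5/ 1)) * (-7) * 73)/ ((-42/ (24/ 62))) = -113.03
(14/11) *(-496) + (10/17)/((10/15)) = -117883/187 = -630.39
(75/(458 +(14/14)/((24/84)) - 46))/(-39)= -50/10803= -0.00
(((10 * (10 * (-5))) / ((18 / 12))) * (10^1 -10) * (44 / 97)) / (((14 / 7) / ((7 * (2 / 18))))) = 0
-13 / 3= -4.33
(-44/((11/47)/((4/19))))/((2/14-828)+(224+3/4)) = 21056/320853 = 0.07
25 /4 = 6.25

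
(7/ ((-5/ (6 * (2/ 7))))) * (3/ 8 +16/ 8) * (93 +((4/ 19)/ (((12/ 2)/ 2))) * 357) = -6729/ 10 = -672.90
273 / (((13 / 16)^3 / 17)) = 1462272 / 169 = 8652.50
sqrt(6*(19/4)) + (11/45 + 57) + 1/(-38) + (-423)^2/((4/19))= sqrt(114)/2 + 2906897291/3420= 849975.31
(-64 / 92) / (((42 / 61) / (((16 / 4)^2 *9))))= -23424 / 161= -145.49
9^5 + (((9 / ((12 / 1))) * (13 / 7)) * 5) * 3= 1653957 / 28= 59069.89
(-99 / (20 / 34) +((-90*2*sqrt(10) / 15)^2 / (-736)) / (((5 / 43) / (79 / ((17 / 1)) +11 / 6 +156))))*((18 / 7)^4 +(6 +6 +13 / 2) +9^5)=-1610525364410253 / 9387910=-171553132.10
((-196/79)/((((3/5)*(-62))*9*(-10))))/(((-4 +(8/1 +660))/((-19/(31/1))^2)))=-17689/42193350792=-0.00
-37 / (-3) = 37 / 3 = 12.33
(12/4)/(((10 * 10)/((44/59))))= 33/1475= 0.02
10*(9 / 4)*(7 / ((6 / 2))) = 105 / 2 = 52.50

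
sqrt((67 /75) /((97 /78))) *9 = 9 *sqrt(168974) /485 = 7.63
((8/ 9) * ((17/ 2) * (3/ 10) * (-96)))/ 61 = -1088/ 305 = -3.57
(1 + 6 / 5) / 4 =11 / 20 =0.55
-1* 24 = -24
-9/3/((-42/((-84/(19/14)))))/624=-7/988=-0.01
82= 82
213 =213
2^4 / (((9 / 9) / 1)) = 16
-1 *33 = -33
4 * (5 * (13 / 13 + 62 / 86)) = 1480 / 43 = 34.42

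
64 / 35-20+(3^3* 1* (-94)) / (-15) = 5286 / 35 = 151.03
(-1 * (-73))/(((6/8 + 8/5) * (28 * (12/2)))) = 365/1974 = 0.18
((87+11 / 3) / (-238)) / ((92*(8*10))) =-0.00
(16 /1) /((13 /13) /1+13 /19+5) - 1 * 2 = 50 /127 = 0.39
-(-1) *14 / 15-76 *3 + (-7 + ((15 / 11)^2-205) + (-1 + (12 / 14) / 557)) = -3101043164 / 7076685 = -438.21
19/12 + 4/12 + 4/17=439/204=2.15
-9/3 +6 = 3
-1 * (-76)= 76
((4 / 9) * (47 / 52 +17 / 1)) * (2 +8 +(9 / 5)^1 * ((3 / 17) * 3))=866761 / 9945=87.16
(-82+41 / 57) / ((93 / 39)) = -60229 / 1767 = -34.09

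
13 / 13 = 1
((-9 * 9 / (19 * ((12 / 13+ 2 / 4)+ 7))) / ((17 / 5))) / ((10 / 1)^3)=-351 / 2357900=-0.00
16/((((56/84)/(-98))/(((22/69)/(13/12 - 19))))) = 206976/4945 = 41.86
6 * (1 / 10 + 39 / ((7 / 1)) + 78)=17571 / 35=502.03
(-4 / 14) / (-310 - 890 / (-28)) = 4 / 3895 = 0.00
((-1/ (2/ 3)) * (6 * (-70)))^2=396900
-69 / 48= -23 / 16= -1.44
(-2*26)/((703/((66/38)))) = -1716/13357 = -0.13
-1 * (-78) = 78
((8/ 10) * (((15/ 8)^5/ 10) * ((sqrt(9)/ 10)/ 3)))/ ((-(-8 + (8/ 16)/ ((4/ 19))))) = 135/ 4096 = 0.03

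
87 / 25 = 3.48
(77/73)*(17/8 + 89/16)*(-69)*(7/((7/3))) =-1960497/1168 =-1678.51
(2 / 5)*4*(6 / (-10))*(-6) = 144 / 25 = 5.76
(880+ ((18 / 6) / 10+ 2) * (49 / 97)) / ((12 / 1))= 284909 / 3880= 73.43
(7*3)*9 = 189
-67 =-67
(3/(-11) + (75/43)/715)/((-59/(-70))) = -0.32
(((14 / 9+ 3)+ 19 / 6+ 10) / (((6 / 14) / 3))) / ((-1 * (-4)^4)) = -2233 / 4608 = -0.48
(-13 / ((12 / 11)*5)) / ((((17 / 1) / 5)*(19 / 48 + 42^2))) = -572 / 1439747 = -0.00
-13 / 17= -0.76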